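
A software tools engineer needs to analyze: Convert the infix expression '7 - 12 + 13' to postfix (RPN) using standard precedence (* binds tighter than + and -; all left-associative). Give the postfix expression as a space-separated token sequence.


Applying the shunting-yard algorithm:
  Operand 7 -> output
  Push '-' onto operator stack -> op-stack: [-]
  Operand 12 -> output
  See '+' (prec 1); top '-' (prec 1) >= it -> pop '-' to output
  Push '+' onto operator stack -> op-stack: [+]
  Operand 13 -> output
  End of input: pop '+' to output
Postfix result: 7 12 - 13 +

7 12 - 13 +


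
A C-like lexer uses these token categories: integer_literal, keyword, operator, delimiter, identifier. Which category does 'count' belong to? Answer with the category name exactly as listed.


Token: 'count'
Checking categories:
  identifier: YES
  integer_literal: no
  operator: no
  keyword: no
  delimiter: no
Category: identifier

identifier


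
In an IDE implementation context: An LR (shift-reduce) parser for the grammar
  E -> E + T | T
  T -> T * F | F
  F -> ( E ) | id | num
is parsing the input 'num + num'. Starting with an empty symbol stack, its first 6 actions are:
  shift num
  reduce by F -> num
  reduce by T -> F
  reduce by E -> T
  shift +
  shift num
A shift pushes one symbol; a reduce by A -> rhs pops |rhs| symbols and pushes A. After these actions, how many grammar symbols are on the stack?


Tracking the symbol stack through each action:
  Action 1: shift 'num' : push -> stack = [num] (size 1)
  Action 2: reduce by F -> num : pop 1, push F -> stack = [F] (size 1)
  Action 3: reduce by T -> F : pop 1, push T -> stack = [T] (size 1)
  Action 4: reduce by E -> T : pop 1, push E -> stack = [E] (size 1)
  Action 5: shift '+' : push -> stack = [E, +] (size 2)
  Action 6: shift 'num' : push -> stack = [E, +, num] (size 3)
Final stack size: 3

3


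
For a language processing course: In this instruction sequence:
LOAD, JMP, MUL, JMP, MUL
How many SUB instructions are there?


Scanning instruction sequence for SUB:
  Position 1: LOAD
  Position 2: JMP
  Position 3: MUL
  Position 4: JMP
  Position 5: MUL
Matches at positions: []
Total SUB count: 0

0


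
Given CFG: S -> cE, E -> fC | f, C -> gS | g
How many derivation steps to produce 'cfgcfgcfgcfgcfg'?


Grammar: S -> cE, E -> fC | f, C -> gS | g
Deriving 'cfgcfgcfgcfgcfg':
Step 1: S -> cE => cE
Step 2: E -> fC => cfC
Step 3: C -> gS => cfgS
Step 4: S -> cE => cfgcE
Step 5: E -> fC => cfgcfC
Step 6: C -> gS => cfgcfgS
Step 7: S -> cE => cfgcfgcE
Step 8: E -> fC => cfgcfgcfC
Step 9: C -> gS => cfgcfgcfgS
Step 10: S -> cE => cfgcfgcfgcE
Step 11: E -> fC => cfgcfgcfgcfC
Step 12: C -> gS => cfgcfgcfgcfgS
Step 13: S -> cE => cfgcfgcfgcfgcE
Step 14: E -> fC => cfgcfgcfgcfgcfC
Step 15: C -> g => cfgcfgcfgcfgcfg
Total derivation steps: 15

15


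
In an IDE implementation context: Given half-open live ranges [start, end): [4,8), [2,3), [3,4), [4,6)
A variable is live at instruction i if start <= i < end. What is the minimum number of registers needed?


Live ranges:
  Var0: [4, 8)
  Var1: [2, 3)
  Var2: [3, 4)
  Var3: [4, 6)
Sweep-line events (position, delta, active):
  pos=2 start -> active=1
  pos=3 end -> active=0
  pos=3 start -> active=1
  pos=4 end -> active=0
  pos=4 start -> active=1
  pos=4 start -> active=2
  pos=6 end -> active=1
  pos=8 end -> active=0
Maximum simultaneous active: 2
Minimum registers needed: 2

2


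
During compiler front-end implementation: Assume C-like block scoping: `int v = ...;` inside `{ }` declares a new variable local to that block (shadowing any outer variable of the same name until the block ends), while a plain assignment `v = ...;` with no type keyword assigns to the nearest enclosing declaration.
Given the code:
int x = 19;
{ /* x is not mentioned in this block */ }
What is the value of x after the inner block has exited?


Analyzing scoping rules:
Outer scope: declares x = 19
Inner block: x is neither redeclared nor assigned -> unchanged
After the block -> 19
Result: 19

19


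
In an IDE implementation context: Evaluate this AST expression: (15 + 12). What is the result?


Expression: (15 + 12)
Evaluating step by step:
  15 + 12 = 27
Result: 27

27


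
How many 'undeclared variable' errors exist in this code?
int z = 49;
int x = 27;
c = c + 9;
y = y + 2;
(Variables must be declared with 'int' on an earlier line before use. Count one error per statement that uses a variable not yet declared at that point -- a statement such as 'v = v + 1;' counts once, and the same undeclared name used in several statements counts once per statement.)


Scanning code line by line:
  Line 1: declare 'z' -> declared = ['z']
  Line 2: declare 'x' -> declared = ['x', 'z']
  Line 3: use 'c' -> ERROR (undeclared)
  Line 4: use 'y' -> ERROR (undeclared)
Total undeclared variable errors: 2

2


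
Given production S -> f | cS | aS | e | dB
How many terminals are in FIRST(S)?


Production: S -> f | cS | aS | e | dB
Examining each alternative for leading terminals:
  S -> f : first terminal = 'f'
  S -> cS : first terminal = 'c'
  S -> aS : first terminal = 'a'
  S -> e : first terminal = 'e'
  S -> dB : first terminal = 'd'
FIRST(S) = {a, c, d, e, f}
Count: 5

5


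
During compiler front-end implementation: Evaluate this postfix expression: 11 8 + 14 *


Processing tokens left to right:
Push 11, Push 8
Pop 11 and 8, compute 11 + 8 = 19, push 19
Push 14
Pop 19 and 14, compute 19 * 14 = 266, push 266
Stack result: 266

266


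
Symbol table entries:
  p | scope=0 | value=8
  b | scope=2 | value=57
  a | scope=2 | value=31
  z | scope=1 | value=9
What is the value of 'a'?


Searching symbol table for 'a':
  p | scope=0 | value=8
  b | scope=2 | value=57
  a | scope=2 | value=31 <- MATCH
  z | scope=1 | value=9
Found 'a' at scope 2 with value 31

31


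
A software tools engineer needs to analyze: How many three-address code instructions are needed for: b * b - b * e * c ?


Expression: b * b - b * e * c
Generating three-address code (respecting * over +/- precedence):
  Instruction 1: t1 = b * b
  Instruction 2: t2 = b * e
  Instruction 3: t3 = t2 * c
  Instruction 4: t4 = t1 - t3
Total instructions: 4

4


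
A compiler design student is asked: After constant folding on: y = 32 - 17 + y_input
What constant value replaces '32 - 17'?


Identifying constant sub-expression:
  Original: y = 32 - 17 + y_input
  32 and 17 are both compile-time constants
  Evaluating: 32 - 17 = 15
  After folding: y = 15 + y_input

15


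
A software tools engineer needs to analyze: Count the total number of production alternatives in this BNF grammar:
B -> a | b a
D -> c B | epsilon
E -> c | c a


Counting alternatives per rule:
  B: 2 alternative(s)
  D: 2 alternative(s)
  E: 2 alternative(s)
Sum: 2 + 2 + 2 = 6

6


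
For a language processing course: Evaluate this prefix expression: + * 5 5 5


Parsing prefix expression: + * 5 5 5
Step 1: Innermost operation '* 5 5'
  5 * 5 = 25
Step 2: Outer operation '+ [25] 5'
  25 + 5 = 30

30


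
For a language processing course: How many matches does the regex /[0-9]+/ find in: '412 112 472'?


Pattern: /[0-9]+/ (int literals)
Input: '412 112 472'
Scanning for matches:
  Match 1: '412'
  Match 2: '112'
  Match 3: '472'
Total matches: 3

3


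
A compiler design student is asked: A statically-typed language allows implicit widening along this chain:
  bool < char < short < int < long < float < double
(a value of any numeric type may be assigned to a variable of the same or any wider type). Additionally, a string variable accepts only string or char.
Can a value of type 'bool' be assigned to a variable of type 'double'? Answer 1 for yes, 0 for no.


Target variable type: double
Source value type: bool
Numeric ranks: bool=0, double=6
Widening allowed iff rank(source) <= rank(target): 0 <= 6? Yes
Result: 1

1


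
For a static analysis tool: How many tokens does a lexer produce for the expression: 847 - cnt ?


Scanning '847 - cnt'
Token 1: '847' -> integer_literal
Token 2: '-' -> operator
Token 3: 'cnt' -> identifier
Total tokens: 3

3


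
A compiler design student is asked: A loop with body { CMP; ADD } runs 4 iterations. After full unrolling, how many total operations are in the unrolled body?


Loop body operations: CMP, ADD (2 ops per iteration)
Unrolling 4 iterations:
  Iteration 1: CMP, ADD (2 ops)
  Iteration 2: CMP, ADD (2 ops)
  Iteration 3: CMP, ADD (2 ops)
  Iteration 4: CMP, ADD (2 ops)
Total: 4 iterations * 2 ops/iter = 8 operations

8


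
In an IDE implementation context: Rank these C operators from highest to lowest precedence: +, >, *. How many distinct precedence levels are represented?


Looking up precedence for each operator:
  + -> precedence 5
  > -> precedence 4
  * -> precedence 6
Sorted highest to lowest: *, +, >
Distinct precedence values: [6, 5, 4]
Number of distinct levels: 3

3


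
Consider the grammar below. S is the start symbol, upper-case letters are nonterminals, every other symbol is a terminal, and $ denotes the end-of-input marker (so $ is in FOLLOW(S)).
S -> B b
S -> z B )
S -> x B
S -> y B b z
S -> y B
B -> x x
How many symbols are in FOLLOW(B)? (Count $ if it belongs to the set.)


S is the start symbol and does not occur in any rule body, so FOLLOW(S) = {$}.
Examining every occurrence of B in a rule body:
  S -> B b : B is followed by terminal 'b' -> add 'b'
  S -> z B ) : B is followed by terminal ')' -> add ')'
  S -> x B : B is at the right end -> add FOLLOW(S) = {$}
  S -> y B b z : B is followed by terminal 'b' -> add 'b' (already in the set)
  S -> y B : B is at the right end -> add FOLLOW(S) = {$} (already in the set)
  B -> x x : B does not occur in the body -> contributes nothing
FOLLOW(B) = {), b, $}
Count: 3

3


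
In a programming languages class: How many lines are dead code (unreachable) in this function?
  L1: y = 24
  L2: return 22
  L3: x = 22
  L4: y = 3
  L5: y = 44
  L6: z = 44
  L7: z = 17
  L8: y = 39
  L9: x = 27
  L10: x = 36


Analyzing control flow:
  L1: reachable (before return)
  L2: reachable (return statement)
  L3: DEAD (after return at L2)
  L4: DEAD (after return at L2)
  L5: DEAD (after return at L2)
  L6: DEAD (after return at L2)
  L7: DEAD (after return at L2)
  L8: DEAD (after return at L2)
  L9: DEAD (after return at L2)
  L10: DEAD (after return at L2)
Return at L2, total lines = 10
Dead lines: L3 through L10
Count: 8

8


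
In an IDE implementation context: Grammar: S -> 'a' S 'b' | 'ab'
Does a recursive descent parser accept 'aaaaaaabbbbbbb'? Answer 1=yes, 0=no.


Grammar accepts strings of the form a^n b^n (n >= 1)
Word: 'aaaaaaabbbbbbb'
Counting: 7 a's and 7 b's
Check: 7 == 7? Yes
Derivation (S -> aSb applied 6 time(s), then S -> ab): S => aSb => aaSbb => aaaSbbb => aaaaSbbbb => aaaaaSbbbbb => aaaaaaSbbbbbb => aaaaaaabbbbbbb
Accepted

1


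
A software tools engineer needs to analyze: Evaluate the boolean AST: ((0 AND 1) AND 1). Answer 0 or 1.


Step 1: Evaluate inner node
  0 AND 1 = 0
Step 2: Evaluate root node
  0 AND 1 = 0

0


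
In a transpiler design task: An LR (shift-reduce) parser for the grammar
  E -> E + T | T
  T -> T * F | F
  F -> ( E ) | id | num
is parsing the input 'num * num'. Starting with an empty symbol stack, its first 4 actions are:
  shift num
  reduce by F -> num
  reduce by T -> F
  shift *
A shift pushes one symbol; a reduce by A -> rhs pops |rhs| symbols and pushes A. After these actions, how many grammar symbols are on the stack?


Tracking the symbol stack through each action:
  Action 1: shift 'num' : push -> stack = [num] (size 1)
  Action 2: reduce by F -> num : pop 1, push F -> stack = [F] (size 1)
  Action 3: reduce by T -> F : pop 1, push T -> stack = [T] (size 1)
  Action 4: shift '*' : push -> stack = [T, *] (size 2)
Final stack size: 2

2


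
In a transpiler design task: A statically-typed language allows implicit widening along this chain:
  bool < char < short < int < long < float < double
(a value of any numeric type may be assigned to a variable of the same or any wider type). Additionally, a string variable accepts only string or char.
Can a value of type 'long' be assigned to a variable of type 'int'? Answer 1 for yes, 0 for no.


Target variable type: int
Source value type: long
Numeric ranks: long=4, int=3
Widening allowed iff rank(source) <= rank(target): 4 <= 3? No
Result: 0

0


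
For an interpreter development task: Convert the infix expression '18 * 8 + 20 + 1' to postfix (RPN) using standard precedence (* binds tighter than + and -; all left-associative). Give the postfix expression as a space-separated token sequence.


Applying the shunting-yard algorithm:
  Operand 18 -> output
  Push '*' onto operator stack -> op-stack: [*]
  Operand 8 -> output
  See '+' (prec 1); top '*' (prec 2) >= it -> pop '*' to output
  Push '+' onto operator stack -> op-stack: [+]
  Operand 20 -> output
  See '+' (prec 1); top '+' (prec 1) >= it -> pop '+' to output
  Push '+' onto operator stack -> op-stack: [+]
  Operand 1 -> output
  End of input: pop '+' to output
Postfix result: 18 8 * 20 + 1 +

18 8 * 20 + 1 +


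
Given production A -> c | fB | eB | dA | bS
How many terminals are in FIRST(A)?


Production: A -> c | fB | eB | dA | bS
Examining each alternative for leading terminals:
  A -> c : first terminal = 'c'
  A -> fB : first terminal = 'f'
  A -> eB : first terminal = 'e'
  A -> dA : first terminal = 'd'
  A -> bS : first terminal = 'b'
FIRST(A) = {b, c, d, e, f}
Count: 5

5


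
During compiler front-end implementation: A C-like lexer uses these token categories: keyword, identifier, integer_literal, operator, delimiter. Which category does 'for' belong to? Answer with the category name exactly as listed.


Token: 'for'
Checking categories:
  identifier: no
  integer_literal: no
  operator: no
  keyword: YES
  delimiter: no
Category: keyword

keyword


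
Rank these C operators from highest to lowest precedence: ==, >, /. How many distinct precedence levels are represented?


Looking up precedence for each operator:
  == -> precedence 3
  > -> precedence 4
  / -> precedence 6
Sorted highest to lowest: /, >, ==
Distinct precedence values: [6, 4, 3]
Number of distinct levels: 3

3


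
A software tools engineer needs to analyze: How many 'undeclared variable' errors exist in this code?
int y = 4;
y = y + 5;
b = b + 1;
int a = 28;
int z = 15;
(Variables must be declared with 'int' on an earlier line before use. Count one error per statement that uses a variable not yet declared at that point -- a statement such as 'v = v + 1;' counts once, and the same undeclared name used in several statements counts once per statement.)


Scanning code line by line:
  Line 1: declare 'y' -> declared = ['y']
  Line 2: use 'y' -> OK (declared)
  Line 3: use 'b' -> ERROR (undeclared)
  Line 4: declare 'a' -> declared = ['a', 'y']
  Line 5: declare 'z' -> declared = ['a', 'y', 'z']
Total undeclared variable errors: 1

1


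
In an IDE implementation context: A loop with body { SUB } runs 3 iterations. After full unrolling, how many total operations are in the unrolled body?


Loop body operations: SUB (1 op per iteration)
Unrolling 3 iterations:
  Iteration 1: SUB (1 ops)
  Iteration 2: SUB (1 ops)
  Iteration 3: SUB (1 ops)
Total: 3 iterations * 1 ops/iter = 3 operations

3


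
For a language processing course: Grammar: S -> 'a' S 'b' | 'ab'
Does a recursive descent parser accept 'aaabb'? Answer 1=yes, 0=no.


Grammar accepts strings of the form a^n b^n (n >= 1)
Word: 'aaabb'
Counting: 3 a's and 2 b's
Check: 3 == 2? No
Mismatch: a-count != b-count
Rejected

0


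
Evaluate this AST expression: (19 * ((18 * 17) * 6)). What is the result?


Expression: (19 * ((18 * 17) * 6))
Evaluating step by step:
  18 * 17 = 306
  306 * 6 = 1836
  19 * 1836 = 34884
Result: 34884

34884


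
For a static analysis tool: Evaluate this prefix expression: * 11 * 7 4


Parsing prefix expression: * 11 * 7 4
Step 1: Innermost operation '* 7 4'
  7 * 4 = 28
Step 2: Outer operation '* 11 [28]'
  11 * 28 = 308

308


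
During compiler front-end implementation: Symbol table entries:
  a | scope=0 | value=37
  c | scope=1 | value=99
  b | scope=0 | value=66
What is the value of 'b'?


Searching symbol table for 'b':
  a | scope=0 | value=37
  c | scope=1 | value=99
  b | scope=0 | value=66 <- MATCH
Found 'b' at scope 0 with value 66

66


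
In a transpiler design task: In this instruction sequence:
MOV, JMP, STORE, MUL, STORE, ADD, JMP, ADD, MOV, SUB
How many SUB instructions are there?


Scanning instruction sequence for SUB:
  Position 1: MOV
  Position 2: JMP
  Position 3: STORE
  Position 4: MUL
  Position 5: STORE
  Position 6: ADD
  Position 7: JMP
  Position 8: ADD
  Position 9: MOV
  Position 10: SUB <- MATCH
Matches at positions: [10]
Total SUB count: 1

1


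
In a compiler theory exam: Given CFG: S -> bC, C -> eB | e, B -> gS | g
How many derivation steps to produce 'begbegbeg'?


Grammar: S -> bC, C -> eB | e, B -> gS | g
Deriving 'begbegbeg':
Step 1: S -> bC => bC
Step 2: C -> eB => beB
Step 3: B -> gS => begS
Step 4: S -> bC => begbC
Step 5: C -> eB => begbeB
Step 6: B -> gS => begbegS
Step 7: S -> bC => begbegbC
Step 8: C -> eB => begbegbeB
Step 9: B -> g => begbegbeg
Total derivation steps: 9

9


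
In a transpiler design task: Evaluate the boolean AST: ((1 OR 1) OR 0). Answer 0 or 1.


Step 1: Evaluate inner node
  1 OR 1 = 1
Step 2: Evaluate root node
  1 OR 0 = 1

1


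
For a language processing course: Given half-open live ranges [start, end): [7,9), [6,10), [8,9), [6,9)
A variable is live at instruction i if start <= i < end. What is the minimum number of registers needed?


Live ranges:
  Var0: [7, 9)
  Var1: [6, 10)
  Var2: [8, 9)
  Var3: [6, 9)
Sweep-line events (position, delta, active):
  pos=6 start -> active=1
  pos=6 start -> active=2
  pos=7 start -> active=3
  pos=8 start -> active=4
  pos=9 end -> active=3
  pos=9 end -> active=2
  pos=9 end -> active=1
  pos=10 end -> active=0
Maximum simultaneous active: 4
Minimum registers needed: 4

4


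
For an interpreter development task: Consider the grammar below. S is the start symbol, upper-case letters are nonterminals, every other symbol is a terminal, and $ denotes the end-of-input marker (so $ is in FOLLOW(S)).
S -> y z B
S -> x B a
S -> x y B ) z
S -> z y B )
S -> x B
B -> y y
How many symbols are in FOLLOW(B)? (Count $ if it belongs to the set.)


S is the start symbol and does not occur in any rule body, so FOLLOW(S) = {$}.
Examining every occurrence of B in a rule body:
  S -> y z B : B is at the right end -> add FOLLOW(S) = {$}
  S -> x B a : B is followed by terminal 'a' -> add 'a'
  S -> x y B ) z : B is followed by terminal ')' -> add ')'
  S -> z y B ) : B is followed by terminal ')' -> add ')' (already in the set)
  S -> x B : B is at the right end -> add FOLLOW(S) = {$} (already in the set)
  B -> y y : B does not occur in the body -> contributes nothing
FOLLOW(B) = {), a, $}
Count: 3

3


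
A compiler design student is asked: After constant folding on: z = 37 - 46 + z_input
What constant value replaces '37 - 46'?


Identifying constant sub-expression:
  Original: z = 37 - 46 + z_input
  37 and 46 are both compile-time constants
  Evaluating: 37 - 46 = -9
  After folding: z = -9 + z_input

-9


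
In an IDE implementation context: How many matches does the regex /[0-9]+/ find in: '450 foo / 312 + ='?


Pattern: /[0-9]+/ (int literals)
Input: '450 foo / 312 + ='
Scanning for matches:
  Match 1: '450'
  Match 2: '312'
Total matches: 2

2


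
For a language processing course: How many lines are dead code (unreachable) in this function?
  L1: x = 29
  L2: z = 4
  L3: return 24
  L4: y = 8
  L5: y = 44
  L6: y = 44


Analyzing control flow:
  L1: reachable (before return)
  L2: reachable (before return)
  L3: reachable (return statement)
  L4: DEAD (after return at L3)
  L5: DEAD (after return at L3)
  L6: DEAD (after return at L3)
Return at L3, total lines = 6
Dead lines: L4 through L6
Count: 3

3


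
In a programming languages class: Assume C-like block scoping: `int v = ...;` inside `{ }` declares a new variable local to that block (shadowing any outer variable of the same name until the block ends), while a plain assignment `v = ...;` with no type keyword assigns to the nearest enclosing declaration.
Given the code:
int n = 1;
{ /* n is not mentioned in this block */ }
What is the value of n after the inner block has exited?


Analyzing scoping rules:
Outer scope: declares n = 1
Inner block: n is neither redeclared nor assigned -> unchanged
After the block -> 1
Result: 1

1


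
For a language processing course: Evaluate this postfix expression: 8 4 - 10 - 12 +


Processing tokens left to right:
Push 8, Push 4
Pop 8 and 4, compute 8 - 4 = 4, push 4
Push 10
Pop 4 and 10, compute 4 - 10 = -6, push -6
Push 12
Pop -6 and 12, compute -6 + 12 = 6, push 6
Stack result: 6

6


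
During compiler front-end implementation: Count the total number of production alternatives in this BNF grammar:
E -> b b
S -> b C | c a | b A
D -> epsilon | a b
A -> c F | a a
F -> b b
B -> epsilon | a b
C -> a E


Counting alternatives per rule:
  E: 1 alternative(s)
  S: 3 alternative(s)
  D: 2 alternative(s)
  A: 2 alternative(s)
  F: 1 alternative(s)
  B: 2 alternative(s)
  C: 1 alternative(s)
Sum: 1 + 3 + 2 + 2 + 1 + 2 + 1 = 12

12


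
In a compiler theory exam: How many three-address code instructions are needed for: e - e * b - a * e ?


Expression: e - e * b - a * e
Generating three-address code (respecting * over +/- precedence):
  Instruction 1: t1 = e * b
  Instruction 2: t2 = a * e
  Instruction 3: t3 = e - t1
  Instruction 4: t4 = t3 - t2
Total instructions: 4

4


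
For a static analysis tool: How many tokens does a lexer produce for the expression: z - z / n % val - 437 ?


Scanning 'z - z / n % val - 437'
Token 1: 'z' -> identifier
Token 2: '-' -> operator
Token 3: 'z' -> identifier
Token 4: '/' -> operator
Token 5: 'n' -> identifier
Token 6: '%' -> operator
Token 7: 'val' -> identifier
Token 8: '-' -> operator
Token 9: '437' -> integer_literal
Total tokens: 9

9


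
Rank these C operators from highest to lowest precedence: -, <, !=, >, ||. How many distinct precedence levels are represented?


Looking up precedence for each operator:
  - -> precedence 5
  < -> precedence 4
  != -> precedence 3
  > -> precedence 4
  || -> precedence 1
Sorted highest to lowest: -, <, >, !=, ||
Distinct precedence values: [5, 4, 3, 1]
Number of distinct levels: 4

4


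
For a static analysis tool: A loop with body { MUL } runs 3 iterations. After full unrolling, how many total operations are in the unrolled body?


Loop body operations: MUL (1 op per iteration)
Unrolling 3 iterations:
  Iteration 1: MUL (1 ops)
  Iteration 2: MUL (1 ops)
  Iteration 3: MUL (1 ops)
Total: 3 iterations * 1 ops/iter = 3 operations

3


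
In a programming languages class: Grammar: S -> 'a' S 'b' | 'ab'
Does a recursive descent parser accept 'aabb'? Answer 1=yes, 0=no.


Grammar accepts strings of the form a^n b^n (n >= 1)
Word: 'aabb'
Counting: 2 a's and 2 b's
Check: 2 == 2? Yes
Derivation (S -> aSb applied 1 time(s), then S -> ab): S => aSb => aabb
Accepted

1


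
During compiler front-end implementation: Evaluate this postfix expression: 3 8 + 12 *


Processing tokens left to right:
Push 3, Push 8
Pop 3 and 8, compute 3 + 8 = 11, push 11
Push 12
Pop 11 and 12, compute 11 * 12 = 132, push 132
Stack result: 132

132


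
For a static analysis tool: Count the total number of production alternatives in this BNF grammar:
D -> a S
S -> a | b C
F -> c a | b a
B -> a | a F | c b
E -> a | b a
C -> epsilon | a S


Counting alternatives per rule:
  D: 1 alternative(s)
  S: 2 alternative(s)
  F: 2 alternative(s)
  B: 3 alternative(s)
  E: 2 alternative(s)
  C: 2 alternative(s)
Sum: 1 + 2 + 2 + 3 + 2 + 2 = 12

12


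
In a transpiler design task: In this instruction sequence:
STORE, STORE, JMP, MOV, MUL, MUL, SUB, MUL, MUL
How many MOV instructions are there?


Scanning instruction sequence for MOV:
  Position 1: STORE
  Position 2: STORE
  Position 3: JMP
  Position 4: MOV <- MATCH
  Position 5: MUL
  Position 6: MUL
  Position 7: SUB
  Position 8: MUL
  Position 9: MUL
Matches at positions: [4]
Total MOV count: 1

1


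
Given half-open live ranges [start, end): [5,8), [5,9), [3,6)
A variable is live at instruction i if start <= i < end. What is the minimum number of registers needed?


Live ranges:
  Var0: [5, 8)
  Var1: [5, 9)
  Var2: [3, 6)
Sweep-line events (position, delta, active):
  pos=3 start -> active=1
  pos=5 start -> active=2
  pos=5 start -> active=3
  pos=6 end -> active=2
  pos=8 end -> active=1
  pos=9 end -> active=0
Maximum simultaneous active: 3
Minimum registers needed: 3

3


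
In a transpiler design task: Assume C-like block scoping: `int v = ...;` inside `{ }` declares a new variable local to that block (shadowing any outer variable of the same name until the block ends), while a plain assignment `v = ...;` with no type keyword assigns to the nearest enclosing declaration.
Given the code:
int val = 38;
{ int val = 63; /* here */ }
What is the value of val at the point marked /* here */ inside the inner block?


Analyzing scoping rules:
Outer scope: declares val = 38
Inner block: 'int val = 63;' declares a NEW val that shadows the outer one
Inside the block the inner declaration is in scope -> 63
Result: 63

63


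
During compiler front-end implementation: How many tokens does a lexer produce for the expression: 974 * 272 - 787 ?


Scanning '974 * 272 - 787'
Token 1: '974' -> integer_literal
Token 2: '*' -> operator
Token 3: '272' -> integer_literal
Token 4: '-' -> operator
Token 5: '787' -> integer_literal
Total tokens: 5

5


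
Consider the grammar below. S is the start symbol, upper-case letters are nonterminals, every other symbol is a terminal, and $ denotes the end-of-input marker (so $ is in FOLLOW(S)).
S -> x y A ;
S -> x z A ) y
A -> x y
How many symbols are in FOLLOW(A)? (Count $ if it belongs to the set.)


S is the start symbol and does not occur in any rule body, so FOLLOW(S) = {$}.
Examining every occurrence of A in a rule body:
  S -> x y A ; : A is followed by terminal ';' -> add ';'
  S -> x z A ) y : A is followed by terminal ')' -> add ')'
  A -> x y : A does not occur in the body -> contributes nothing
FOLLOW(A) = {), ;}
Count: 2

2


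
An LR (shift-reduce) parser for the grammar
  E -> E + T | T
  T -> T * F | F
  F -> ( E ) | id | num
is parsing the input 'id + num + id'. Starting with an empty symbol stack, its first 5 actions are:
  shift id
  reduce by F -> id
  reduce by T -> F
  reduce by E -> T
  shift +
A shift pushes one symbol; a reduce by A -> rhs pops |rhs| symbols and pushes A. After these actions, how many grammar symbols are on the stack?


Tracking the symbol stack through each action:
  Action 1: shift 'id' : push -> stack = [id] (size 1)
  Action 2: reduce by F -> id : pop 1, push F -> stack = [F] (size 1)
  Action 3: reduce by T -> F : pop 1, push T -> stack = [T] (size 1)
  Action 4: reduce by E -> T : pop 1, push E -> stack = [E] (size 1)
  Action 5: shift '+' : push -> stack = [E, +] (size 2)
Final stack size: 2

2


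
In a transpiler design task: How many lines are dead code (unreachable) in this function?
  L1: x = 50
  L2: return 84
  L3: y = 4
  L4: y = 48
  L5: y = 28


Analyzing control flow:
  L1: reachable (before return)
  L2: reachable (return statement)
  L3: DEAD (after return at L2)
  L4: DEAD (after return at L2)
  L5: DEAD (after return at L2)
Return at L2, total lines = 5
Dead lines: L3 through L5
Count: 3

3


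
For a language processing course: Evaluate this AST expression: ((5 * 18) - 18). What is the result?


Expression: ((5 * 18) - 18)
Evaluating step by step:
  5 * 18 = 90
  90 - 18 = 72
Result: 72

72


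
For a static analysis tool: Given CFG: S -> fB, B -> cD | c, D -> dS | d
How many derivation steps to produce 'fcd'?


Grammar: S -> fB, B -> cD | c, D -> dS | d
Deriving 'fcd':
Step 1: S -> fB => fB
Step 2: B -> cD => fcD
Step 3: D -> d => fcd
Total derivation steps: 3

3


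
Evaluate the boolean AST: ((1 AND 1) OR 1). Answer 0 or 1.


Step 1: Evaluate inner node
  1 AND 1 = 1
Step 2: Evaluate root node
  1 OR 1 = 1

1


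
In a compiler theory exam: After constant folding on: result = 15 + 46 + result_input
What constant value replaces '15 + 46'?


Identifying constant sub-expression:
  Original: result = 15 + 46 + result_input
  15 and 46 are both compile-time constants
  Evaluating: 15 + 46 = 61
  After folding: result = 61 + result_input

61


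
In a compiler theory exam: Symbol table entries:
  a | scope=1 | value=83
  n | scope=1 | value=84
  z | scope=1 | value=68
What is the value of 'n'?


Searching symbol table for 'n':
  a | scope=1 | value=83
  n | scope=1 | value=84 <- MATCH
  z | scope=1 | value=68
Found 'n' at scope 1 with value 84

84


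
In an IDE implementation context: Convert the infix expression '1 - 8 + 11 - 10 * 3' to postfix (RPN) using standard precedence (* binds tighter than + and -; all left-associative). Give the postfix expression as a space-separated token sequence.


Applying the shunting-yard algorithm:
  Operand 1 -> output
  Push '-' onto operator stack -> op-stack: [-]
  Operand 8 -> output
  See '+' (prec 1); top '-' (prec 1) >= it -> pop '-' to output
  Push '+' onto operator stack -> op-stack: [+]
  Operand 11 -> output
  See '-' (prec 1); top '+' (prec 1) >= it -> pop '+' to output
  Push '-' onto operator stack -> op-stack: [-]
  Operand 10 -> output
  Push '*' onto operator stack -> op-stack: [-, *]
  Operand 3 -> output
  End of input: pop '*' to output
  End of input: pop '-' to output
Postfix result: 1 8 - 11 + 10 3 * -

1 8 - 11 + 10 3 * -


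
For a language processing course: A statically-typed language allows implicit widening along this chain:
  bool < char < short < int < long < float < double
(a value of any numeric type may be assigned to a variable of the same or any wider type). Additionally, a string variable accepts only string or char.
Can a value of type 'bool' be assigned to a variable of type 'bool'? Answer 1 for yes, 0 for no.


Target variable type: bool
Source value type: bool
Numeric ranks: bool=0, bool=0
Widening allowed iff rank(source) <= rank(target): 0 <= 0? Yes
Result: 1

1


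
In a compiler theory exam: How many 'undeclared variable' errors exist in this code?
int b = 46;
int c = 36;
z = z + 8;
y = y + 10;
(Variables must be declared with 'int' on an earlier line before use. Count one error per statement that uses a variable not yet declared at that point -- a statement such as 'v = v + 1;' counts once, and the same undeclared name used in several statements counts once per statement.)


Scanning code line by line:
  Line 1: declare 'b' -> declared = ['b']
  Line 2: declare 'c' -> declared = ['b', 'c']
  Line 3: use 'z' -> ERROR (undeclared)
  Line 4: use 'y' -> ERROR (undeclared)
Total undeclared variable errors: 2

2


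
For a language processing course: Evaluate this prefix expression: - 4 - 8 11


Parsing prefix expression: - 4 - 8 11
Step 1: Innermost operation '- 8 11'
  8 - 11 = -3
Step 2: Outer operation '- 4 [-3]'
  4 - -3 = 7

7


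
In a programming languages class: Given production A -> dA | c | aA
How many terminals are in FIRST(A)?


Production: A -> dA | c | aA
Examining each alternative for leading terminals:
  A -> dA : first terminal = 'd'
  A -> c : first terminal = 'c'
  A -> aA : first terminal = 'a'
FIRST(A) = {a, c, d}
Count: 3

3


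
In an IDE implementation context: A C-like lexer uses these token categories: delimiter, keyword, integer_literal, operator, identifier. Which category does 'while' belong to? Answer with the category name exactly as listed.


Token: 'while'
Checking categories:
  identifier: no
  integer_literal: no
  operator: no
  keyword: YES
  delimiter: no
Category: keyword

keyword


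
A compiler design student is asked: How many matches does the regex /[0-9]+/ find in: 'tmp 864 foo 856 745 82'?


Pattern: /[0-9]+/ (int literals)
Input: 'tmp 864 foo 856 745 82'
Scanning for matches:
  Match 1: '864'
  Match 2: '856'
  Match 3: '745'
  Match 4: '82'
Total matches: 4

4


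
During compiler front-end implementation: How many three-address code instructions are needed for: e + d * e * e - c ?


Expression: e + d * e * e - c
Generating three-address code (respecting * over +/- precedence):
  Instruction 1: t1 = d * e
  Instruction 2: t2 = t1 * e
  Instruction 3: t3 = e + t2
  Instruction 4: t4 = t3 - c
Total instructions: 4

4


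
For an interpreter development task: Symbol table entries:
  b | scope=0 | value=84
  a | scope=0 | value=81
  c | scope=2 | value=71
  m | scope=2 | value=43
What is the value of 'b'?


Searching symbol table for 'b':
  b | scope=0 | value=84 <- MATCH
  a | scope=0 | value=81
  c | scope=2 | value=71
  m | scope=2 | value=43
Found 'b' at scope 0 with value 84

84


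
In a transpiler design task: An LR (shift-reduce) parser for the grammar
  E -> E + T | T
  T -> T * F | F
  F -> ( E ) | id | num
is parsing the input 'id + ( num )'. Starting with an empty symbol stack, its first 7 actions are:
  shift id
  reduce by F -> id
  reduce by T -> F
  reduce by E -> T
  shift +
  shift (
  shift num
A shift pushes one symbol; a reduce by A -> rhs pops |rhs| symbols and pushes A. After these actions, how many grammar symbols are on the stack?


Tracking the symbol stack through each action:
  Action 1: shift 'id' : push -> stack = [id] (size 1)
  Action 2: reduce by F -> id : pop 1, push F -> stack = [F] (size 1)
  Action 3: reduce by T -> F : pop 1, push T -> stack = [T] (size 1)
  Action 4: reduce by E -> T : pop 1, push E -> stack = [E] (size 1)
  Action 5: shift '+' : push -> stack = [E, +] (size 2)
  Action 6: shift '(' : push -> stack = [E, +, (] (size 3)
  Action 7: shift 'num' : push -> stack = [E, +, (, num] (size 4)
Final stack size: 4

4


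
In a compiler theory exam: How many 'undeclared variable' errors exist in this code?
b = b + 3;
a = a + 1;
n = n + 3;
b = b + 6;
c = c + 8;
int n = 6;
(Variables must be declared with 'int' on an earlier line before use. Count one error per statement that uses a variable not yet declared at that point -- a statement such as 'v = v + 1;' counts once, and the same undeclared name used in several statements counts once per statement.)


Scanning code line by line:
  Line 1: use 'b' -> ERROR (undeclared)
  Line 2: use 'a' -> ERROR (undeclared)
  Line 3: use 'n' -> ERROR (undeclared)
  Line 4: use 'b' -> ERROR (undeclared)
  Line 5: use 'c' -> ERROR (undeclared)
  Line 6: declare 'n' -> declared = ['n']
Total undeclared variable errors: 5

5


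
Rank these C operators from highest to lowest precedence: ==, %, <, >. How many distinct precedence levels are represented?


Looking up precedence for each operator:
  == -> precedence 3
  % -> precedence 6
  < -> precedence 4
  > -> precedence 4
Sorted highest to lowest: %, <, >, ==
Distinct precedence values: [6, 4, 3]
Number of distinct levels: 3

3


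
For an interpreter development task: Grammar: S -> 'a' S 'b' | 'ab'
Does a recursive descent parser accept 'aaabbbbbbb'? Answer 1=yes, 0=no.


Grammar accepts strings of the form a^n b^n (n >= 1)
Word: 'aaabbbbbbb'
Counting: 3 a's and 7 b's
Check: 3 == 7? No
Mismatch: a-count != b-count
Rejected

0


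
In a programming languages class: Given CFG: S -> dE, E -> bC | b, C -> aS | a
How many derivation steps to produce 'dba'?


Grammar: S -> dE, E -> bC | b, C -> aS | a
Deriving 'dba':
Step 1: S -> dE => dE
Step 2: E -> bC => dbC
Step 3: C -> a => dba
Total derivation steps: 3

3


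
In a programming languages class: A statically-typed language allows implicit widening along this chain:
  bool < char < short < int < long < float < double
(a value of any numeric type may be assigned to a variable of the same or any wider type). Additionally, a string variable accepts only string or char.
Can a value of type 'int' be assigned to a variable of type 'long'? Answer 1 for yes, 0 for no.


Target variable type: long
Source value type: int
Numeric ranks: int=3, long=4
Widening allowed iff rank(source) <= rank(target): 3 <= 4? Yes
Result: 1

1


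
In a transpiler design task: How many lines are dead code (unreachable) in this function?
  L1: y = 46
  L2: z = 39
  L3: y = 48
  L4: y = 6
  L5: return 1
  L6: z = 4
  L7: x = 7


Analyzing control flow:
  L1: reachable (before return)
  L2: reachable (before return)
  L3: reachable (before return)
  L4: reachable (before return)
  L5: reachable (return statement)
  L6: DEAD (after return at L5)
  L7: DEAD (after return at L5)
Return at L5, total lines = 7
Dead lines: L6 through L7
Count: 2

2


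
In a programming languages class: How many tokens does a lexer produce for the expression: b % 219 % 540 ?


Scanning 'b % 219 % 540'
Token 1: 'b' -> identifier
Token 2: '%' -> operator
Token 3: '219' -> integer_literal
Token 4: '%' -> operator
Token 5: '540' -> integer_literal
Total tokens: 5

5


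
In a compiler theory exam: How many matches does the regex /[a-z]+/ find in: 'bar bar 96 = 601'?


Pattern: /[a-z]+/ (identifiers)
Input: 'bar bar 96 = 601'
Scanning for matches:
  Match 1: 'bar'
  Match 2: 'bar'
Total matches: 2

2


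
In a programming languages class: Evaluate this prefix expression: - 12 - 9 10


Parsing prefix expression: - 12 - 9 10
Step 1: Innermost operation '- 9 10'
  9 - 10 = -1
Step 2: Outer operation '- 12 [-1]'
  12 - -1 = 13

13


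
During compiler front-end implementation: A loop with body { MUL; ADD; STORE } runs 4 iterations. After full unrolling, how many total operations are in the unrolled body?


Loop body operations: MUL, ADD, STORE (3 ops per iteration)
Unrolling 4 iterations:
  Iteration 1: MUL, ADD, STORE (3 ops)
  Iteration 2: MUL, ADD, STORE (3 ops)
  Iteration 3: MUL, ADD, STORE (3 ops)
  Iteration 4: MUL, ADD, STORE (3 ops)
Total: 4 iterations * 3 ops/iter = 12 operations

12


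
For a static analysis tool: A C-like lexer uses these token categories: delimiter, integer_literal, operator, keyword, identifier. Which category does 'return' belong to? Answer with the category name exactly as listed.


Token: 'return'
Checking categories:
  identifier: no
  integer_literal: no
  operator: no
  keyword: YES
  delimiter: no
Category: keyword

keyword


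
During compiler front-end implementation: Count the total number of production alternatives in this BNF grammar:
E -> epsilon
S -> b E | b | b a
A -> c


Counting alternatives per rule:
  E: 1 alternative(s)
  S: 3 alternative(s)
  A: 1 alternative(s)
Sum: 1 + 3 + 1 = 5

5


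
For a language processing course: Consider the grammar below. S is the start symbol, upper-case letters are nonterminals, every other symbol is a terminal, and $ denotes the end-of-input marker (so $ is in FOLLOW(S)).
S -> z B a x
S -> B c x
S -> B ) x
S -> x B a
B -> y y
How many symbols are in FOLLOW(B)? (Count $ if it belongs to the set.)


S is the start symbol and does not occur in any rule body, so FOLLOW(S) = {$}.
Examining every occurrence of B in a rule body:
  S -> z B a x : B is followed by terminal 'a' -> add 'a'
  S -> B c x : B is followed by terminal 'c' -> add 'c'
  S -> B ) x : B is followed by terminal ')' -> add ')'
  S -> x B a : B is followed by terminal 'a' -> add 'a' (already in the set)
  B -> y y : B does not occur in the body -> contributes nothing
FOLLOW(B) = {), a, c}
Count: 3

3


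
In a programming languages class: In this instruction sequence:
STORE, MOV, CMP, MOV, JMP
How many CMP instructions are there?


Scanning instruction sequence for CMP:
  Position 1: STORE
  Position 2: MOV
  Position 3: CMP <- MATCH
  Position 4: MOV
  Position 5: JMP
Matches at positions: [3]
Total CMP count: 1

1


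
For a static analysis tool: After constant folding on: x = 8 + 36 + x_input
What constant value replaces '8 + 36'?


Identifying constant sub-expression:
  Original: x = 8 + 36 + x_input
  8 and 36 are both compile-time constants
  Evaluating: 8 + 36 = 44
  After folding: x = 44 + x_input

44
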